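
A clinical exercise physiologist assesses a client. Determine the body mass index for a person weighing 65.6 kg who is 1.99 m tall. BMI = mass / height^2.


BMI = mass / height^2
= 65.6 / 1.99^2
= 65.6 / 3.9601
= 16.57 kg/m^2

16.57 kg/m^2


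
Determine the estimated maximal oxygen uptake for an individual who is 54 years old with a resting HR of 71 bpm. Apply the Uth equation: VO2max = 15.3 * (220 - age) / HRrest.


HRmax = 220 - 54 = 166
VO2max = 15.3 * (166 / 71)
= 15.3 * 2.338
= 35.77 mL/kg/min

35.77 mL/kg/min


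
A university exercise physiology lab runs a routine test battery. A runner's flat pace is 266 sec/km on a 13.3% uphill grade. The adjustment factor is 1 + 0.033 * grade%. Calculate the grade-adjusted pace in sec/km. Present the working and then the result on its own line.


Factor = 1 + 0.033 * 13.3 = 1.4389
Adjusted pace = 266 * 1.4389
= 382.75 sec/km

382.75 s/km


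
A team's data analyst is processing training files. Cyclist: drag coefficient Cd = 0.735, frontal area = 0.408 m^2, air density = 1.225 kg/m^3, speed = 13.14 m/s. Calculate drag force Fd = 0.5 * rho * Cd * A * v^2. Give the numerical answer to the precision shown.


v^2 = 13.14^2 = 172.6596
Fd = 0.5 * 1.225 * 0.735 * 0.408 * 172.6596
= 31.714 N

31.714 N


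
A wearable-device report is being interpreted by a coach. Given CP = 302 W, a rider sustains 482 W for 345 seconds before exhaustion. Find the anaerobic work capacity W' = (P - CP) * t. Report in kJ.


Excess power = 482 - 302 = 180 W
Work above CP = 180 * 345 = 62100 J
W' = 62.1 kJ

62.1 kJ


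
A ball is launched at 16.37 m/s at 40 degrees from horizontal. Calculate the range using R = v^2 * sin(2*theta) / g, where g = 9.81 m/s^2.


sin(2 * 40) = sin(80) = 0.984808
v^2 = 16.37^2 = 267.9769
R = 267.9769 * 0.984808 / 9.81
= 26.902 m

26.902 m


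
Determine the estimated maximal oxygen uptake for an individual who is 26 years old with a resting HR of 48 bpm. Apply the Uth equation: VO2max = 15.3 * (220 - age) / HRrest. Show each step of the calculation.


HRmax = 220 - 26 = 194
VO2max = 15.3 * (194 / 48)
= 15.3 * 4.0417
= 61.84 mL/kg/min

61.84 mL/kg/min


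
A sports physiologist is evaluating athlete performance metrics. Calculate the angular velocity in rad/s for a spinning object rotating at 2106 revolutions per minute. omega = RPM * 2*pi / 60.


omega = RPM * 2*pi / 60
= 2106 * 6.28318531 / 60
= 220.54 rad/s

220.54 rad/s


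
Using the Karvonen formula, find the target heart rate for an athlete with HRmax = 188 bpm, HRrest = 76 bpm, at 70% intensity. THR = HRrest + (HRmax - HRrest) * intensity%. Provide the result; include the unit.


HRR = 188 - 76 = 112
THR = 76 + 112 * 0.7
= 76 + 78.4
= 154.4 bpm

154.4 bpm


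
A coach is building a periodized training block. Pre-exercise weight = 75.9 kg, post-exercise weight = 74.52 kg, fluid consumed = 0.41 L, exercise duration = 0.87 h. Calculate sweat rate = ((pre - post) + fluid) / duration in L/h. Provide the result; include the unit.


Weight loss = 75.9 - 74.52 = 1.38 kg (approx L)
Total sweat = 1.38 + 0.41 = 1.79 L
Sweat rate = 1.79 / 0.87 = 2.057 L/h

2.057 L/h


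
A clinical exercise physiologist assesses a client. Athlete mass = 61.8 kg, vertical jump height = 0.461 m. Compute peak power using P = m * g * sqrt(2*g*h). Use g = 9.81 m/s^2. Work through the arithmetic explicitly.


sqrt(2 * 9.81 * 0.461) = sqrt(9.04482) = 3.007461 m/s
P = 61.8 * 9.81 * 3.007461
= 1823.3 W

1823.3 W


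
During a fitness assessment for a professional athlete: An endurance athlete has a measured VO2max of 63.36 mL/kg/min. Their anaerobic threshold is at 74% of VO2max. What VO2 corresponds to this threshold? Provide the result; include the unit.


Anaerobic threshold VO2 = VO2max * 74%
= 63.36 * 0.74
= 46.89 mL/kg/min

46.89 mL/kg/min


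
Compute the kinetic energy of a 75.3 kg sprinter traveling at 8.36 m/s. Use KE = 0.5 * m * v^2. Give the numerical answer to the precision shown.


Velocity squared = 69.8896
KE = 0.5 * 75.3 * 69.8896 = 2631.34 J

2631.34 J


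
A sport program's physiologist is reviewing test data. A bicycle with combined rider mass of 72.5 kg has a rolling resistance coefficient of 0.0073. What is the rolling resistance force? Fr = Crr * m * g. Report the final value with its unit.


Fr = 0.0073 * 72.5 * 9.81
= 0.52925 * 9.81
= 5.192 N

5.192 N


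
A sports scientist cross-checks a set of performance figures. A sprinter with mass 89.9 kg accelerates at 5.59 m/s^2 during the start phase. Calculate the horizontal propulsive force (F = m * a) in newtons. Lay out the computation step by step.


F = m * a
= 89.9 * 5.59
= 502.54 N

502.54 N


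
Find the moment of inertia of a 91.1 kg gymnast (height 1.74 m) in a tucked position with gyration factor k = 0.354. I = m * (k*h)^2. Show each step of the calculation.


Radius of gyration = 0.354 * 1.74 = 0.61596 m
I = 91.1 * 0.61596^2
= 91.1 * 0.379407
= 34.564 kg*m^2

34.564 kg*m^2


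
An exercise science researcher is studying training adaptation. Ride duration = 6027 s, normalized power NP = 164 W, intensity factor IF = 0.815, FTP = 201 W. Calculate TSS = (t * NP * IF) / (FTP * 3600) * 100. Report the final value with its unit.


Numerator = 6027 * 164 * 0.815 = 805568.82
Denominator = 201 * 3600 = 723600
TSS = 805568.82 / 723600 * 100
= 111.33

111.33 TSS


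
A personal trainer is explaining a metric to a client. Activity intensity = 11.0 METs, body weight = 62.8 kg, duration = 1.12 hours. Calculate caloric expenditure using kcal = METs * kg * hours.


kcal = 11.0 * 62.8 * 1.12
= 690.8 * 1.12
= 773.7 kcal

773.7 kcal


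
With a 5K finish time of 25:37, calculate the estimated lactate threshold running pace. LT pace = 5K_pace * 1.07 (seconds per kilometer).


Race duration = 1537 s for 5 km
Average pace = 1537 / 5 = 307.4 s/km
LT pace = 307.4 * 1.07
= 328.92 s/km

328.92 s/km


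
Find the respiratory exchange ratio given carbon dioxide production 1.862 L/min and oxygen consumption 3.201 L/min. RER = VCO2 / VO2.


VCO2 = 1.862 L/min
VO2 = 3.201 L/min
RER = 1.862 / 3.201 = 0.5817

0.5817


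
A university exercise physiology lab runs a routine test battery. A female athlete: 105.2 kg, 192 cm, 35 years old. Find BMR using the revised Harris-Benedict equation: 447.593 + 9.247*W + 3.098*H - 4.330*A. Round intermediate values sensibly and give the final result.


Intercept = 447.593
Weight contribution = 9.247 * 105.2 = 972.7844
Height contribution = 3.098 * 192 = 594.816
Age contribution = 4.33 * 35 = 151.55
BMR = 447.593 + 972.7844 + 594.816 - 151.55
= 1863.64 kcal/day

1863.64 kcal/day


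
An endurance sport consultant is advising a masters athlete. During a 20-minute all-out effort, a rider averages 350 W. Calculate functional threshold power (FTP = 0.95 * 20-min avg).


FTP = 0.95 * 350
= 332.5 W

332.5 W


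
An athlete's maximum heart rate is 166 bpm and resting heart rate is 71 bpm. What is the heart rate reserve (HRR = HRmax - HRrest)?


HRR = HRmax - HRrest
= 166 - 71
= 95 bpm

95 bpm


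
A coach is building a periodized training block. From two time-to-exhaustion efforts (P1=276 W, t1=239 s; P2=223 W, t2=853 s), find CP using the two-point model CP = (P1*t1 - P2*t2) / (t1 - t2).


Work in trial 1 = 65964 J
Work in trial 2 = 190219 J
Delta work = -124255 J
Delta time = -614 s
CP = -124255 / -614 = 202.37 W

202.37 W


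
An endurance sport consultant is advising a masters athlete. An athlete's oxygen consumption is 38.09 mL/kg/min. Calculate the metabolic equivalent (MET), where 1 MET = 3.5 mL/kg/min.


MET = VO2 / 3.5
= 38.09 / 3.5
= 10.88 METs

10.88 METs


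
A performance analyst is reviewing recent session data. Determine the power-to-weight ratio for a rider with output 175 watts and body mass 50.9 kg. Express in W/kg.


P/W = 175 / 50.9 = 3.438 W/kg

3.438 W/kg


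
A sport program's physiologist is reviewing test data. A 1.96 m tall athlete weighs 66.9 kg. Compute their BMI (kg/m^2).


height^2 = 3.8416 m^2
BMI = 66.9 / 3.8416 = 17.41 kg/m^2

17.41 kg/m^2


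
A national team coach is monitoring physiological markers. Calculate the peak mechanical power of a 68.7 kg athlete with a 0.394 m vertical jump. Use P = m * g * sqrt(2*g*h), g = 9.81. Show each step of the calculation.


First, sqrt(2gh) = sqrt(2 * 9.81 * 0.394)
= sqrt(7.73028) = 2.780338 m/s
Power = 68.7 * 9.81 * 2.780338 = 1873.8 W

1873.8 W


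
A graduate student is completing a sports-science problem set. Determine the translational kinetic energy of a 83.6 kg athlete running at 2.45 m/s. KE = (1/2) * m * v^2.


KE = 0.5 * m * v^2
= 0.5 * 83.6 * 2.45^2
= 0.5 * 83.6 * 6.0025
= 250.9 J

250.9 J


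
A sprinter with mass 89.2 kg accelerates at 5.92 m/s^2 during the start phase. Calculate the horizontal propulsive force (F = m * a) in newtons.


F = m * a
= 89.2 * 5.92
= 528.06 N

528.06 N


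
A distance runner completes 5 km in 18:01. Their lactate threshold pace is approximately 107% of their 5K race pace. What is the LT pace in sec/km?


Convert to seconds: 18 min 1 s = 1081 s
Pace per km = 1081 / 5 = 216.2 s/km
LT pace = 216.2 * 1.07 = 231.33 s/km

231.33 s/km


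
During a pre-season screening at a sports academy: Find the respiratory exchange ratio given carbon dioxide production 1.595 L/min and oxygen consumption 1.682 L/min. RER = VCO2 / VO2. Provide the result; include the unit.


VCO2 = 1.595 L/min
VO2 = 1.682 L/min
RER = 1.595 / 1.682 = 0.9483

0.9483


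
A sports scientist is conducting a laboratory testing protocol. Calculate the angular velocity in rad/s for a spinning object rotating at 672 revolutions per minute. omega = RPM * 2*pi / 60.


omega = RPM * 2*pi / 60
= 672 * 6.28318531 / 60
= 70.372 rad/s

70.372 rad/s


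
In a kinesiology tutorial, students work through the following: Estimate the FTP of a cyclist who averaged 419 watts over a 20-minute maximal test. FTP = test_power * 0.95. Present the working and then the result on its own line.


FTP = 419 * 0.95 = 398.05 W

398.05 W


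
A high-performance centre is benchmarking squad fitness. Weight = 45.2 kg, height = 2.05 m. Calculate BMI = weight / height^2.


height^2 = 2.05^2 = 4.2025
BMI = 45.2 / 4.2025 = 10.76 kg/m^2

10.76 kg/m^2


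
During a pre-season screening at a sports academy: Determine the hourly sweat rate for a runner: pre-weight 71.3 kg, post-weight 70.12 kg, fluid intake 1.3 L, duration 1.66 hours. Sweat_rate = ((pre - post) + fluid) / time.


Mass lost = 71.3 - 70.12 = 1.18 kg
Add fluid consumed: 1.18 + 1.3 = 2.48 L total sweat
Sweat rate = 2.48 / 1.66 = 1.494 L/h

1.494 L/h


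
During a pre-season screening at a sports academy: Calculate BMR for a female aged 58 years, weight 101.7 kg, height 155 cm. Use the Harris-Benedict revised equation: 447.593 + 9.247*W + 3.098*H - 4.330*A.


Substituting values:
W term = 9.247 * 101.7 = 940.4199
H term = 3.098 * 155 = 480.19
A term = 4.330 * 58 = 251.14
BMR = 1617.06 kcal/day

1617.06 kcal/day


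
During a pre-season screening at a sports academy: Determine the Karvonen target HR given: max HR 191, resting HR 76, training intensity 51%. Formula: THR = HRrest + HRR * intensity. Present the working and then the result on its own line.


HRR = HRmax - HRrest = 191 - 76 = 115
THR = 76 + 115 * 0.51
= 134.65 bpm

134.65 bpm


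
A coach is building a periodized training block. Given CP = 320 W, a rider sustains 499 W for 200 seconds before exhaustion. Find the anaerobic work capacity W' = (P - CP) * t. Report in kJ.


Excess power = 499 - 320 = 179 W
Work above CP = 179 * 200 = 35800 J
W' = 35.8 kJ

35.8 kJ


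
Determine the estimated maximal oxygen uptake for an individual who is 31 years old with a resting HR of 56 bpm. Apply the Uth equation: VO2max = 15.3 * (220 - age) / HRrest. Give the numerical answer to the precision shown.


HRmax = 220 - 31 = 189
VO2max = 15.3 * (189 / 56)
= 15.3 * 3.375
= 51.64 mL/kg/min

51.64 mL/kg/min


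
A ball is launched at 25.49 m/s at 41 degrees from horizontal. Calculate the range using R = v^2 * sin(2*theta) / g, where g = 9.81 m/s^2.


sin(2 * 41) = sin(82) = 0.990268
v^2 = 25.49^2 = 649.7401
R = 649.7401 * 0.990268 / 9.81
= 65.588 m

65.588 m


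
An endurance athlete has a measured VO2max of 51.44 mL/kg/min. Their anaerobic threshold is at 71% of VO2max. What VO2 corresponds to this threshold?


Anaerobic threshold VO2 = VO2max * 71%
= 51.44 * 0.71
= 36.52 mL/kg/min

36.52 mL/kg/min


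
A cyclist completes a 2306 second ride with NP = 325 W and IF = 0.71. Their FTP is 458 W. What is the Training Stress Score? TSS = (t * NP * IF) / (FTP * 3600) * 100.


t * NP * IF = 2306 * 325 * 0.71 = 532109.5
FTP * 3600 = 1648800
TSS = (532109.5 / 1648800) * 100 = 32.27

32.27 TSS


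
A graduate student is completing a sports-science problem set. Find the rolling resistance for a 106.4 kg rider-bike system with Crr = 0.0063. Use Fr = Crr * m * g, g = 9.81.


m * g = 106.4 * 9.81 = 1043.784 N
Fr = 0.0063 * 1043.784 = 6.576 N

6.576 N


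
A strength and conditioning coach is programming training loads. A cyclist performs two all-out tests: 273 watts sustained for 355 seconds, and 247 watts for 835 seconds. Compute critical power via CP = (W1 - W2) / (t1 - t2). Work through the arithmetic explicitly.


W1 = P1 * t1 = 273 * 355 = 96915 J
W2 = P2 * t2 = 247 * 835 = 206245 J
CP = (96915 - 206245) / (355 - 835)
= 227.77 W

227.77 W


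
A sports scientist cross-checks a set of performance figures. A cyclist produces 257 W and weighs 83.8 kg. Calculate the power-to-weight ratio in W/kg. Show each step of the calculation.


P/W = power / mass
= 257 / 83.8
= 3.067 W/kg

3.067 W/kg


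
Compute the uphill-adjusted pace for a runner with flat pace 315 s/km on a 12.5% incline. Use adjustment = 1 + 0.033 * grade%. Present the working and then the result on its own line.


Adjustment factor = 1 + 0.033 * 12.5 = 1.4125
Grade-adjusted pace = 315 * 1.4125 = 444.94 s/km

444.94 s/km


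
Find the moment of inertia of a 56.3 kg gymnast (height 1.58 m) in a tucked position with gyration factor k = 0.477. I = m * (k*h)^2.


Radius of gyration = 0.477 * 1.58 = 0.75366 m
I = 56.3 * 0.75366^2
= 56.3 * 0.568003
= 31.979 kg*m^2

31.979 kg*m^2


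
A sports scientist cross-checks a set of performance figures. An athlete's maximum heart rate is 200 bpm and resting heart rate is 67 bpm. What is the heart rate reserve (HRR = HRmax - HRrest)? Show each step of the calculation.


HRR = HRmax - HRrest
= 200 - 67
= 133 bpm

133 bpm


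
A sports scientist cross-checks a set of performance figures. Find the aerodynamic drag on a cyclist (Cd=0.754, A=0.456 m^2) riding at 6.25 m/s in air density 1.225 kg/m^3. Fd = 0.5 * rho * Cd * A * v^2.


Fd = 0.5 * 1.225 * 0.754 * 0.456 * 6.25^2
= 0.5 * 1.225 * 0.754 * 0.456 * 39.0625
= 8.226 N

8.226 N


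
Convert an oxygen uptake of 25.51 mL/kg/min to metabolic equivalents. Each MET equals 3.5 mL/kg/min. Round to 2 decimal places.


One MET = 3.5 mL/kg/min
Number of METs = 25.51 / 3.5
= 7.29 METs

7.29 METs


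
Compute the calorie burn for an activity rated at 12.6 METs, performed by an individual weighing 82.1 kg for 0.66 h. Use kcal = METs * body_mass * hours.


Product of METs and mass = 12.6 * 82.1 = 1034.46
Total kcal = 1034.46 * 0.66 = 682.74 kcal

682.74 kcal


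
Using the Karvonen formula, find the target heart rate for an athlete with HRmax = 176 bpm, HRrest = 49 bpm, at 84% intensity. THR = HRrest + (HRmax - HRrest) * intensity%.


HRR = 176 - 49 = 127
THR = 49 + 127 * 0.84
= 49 + 106.68
= 155.68 bpm

155.68 bpm


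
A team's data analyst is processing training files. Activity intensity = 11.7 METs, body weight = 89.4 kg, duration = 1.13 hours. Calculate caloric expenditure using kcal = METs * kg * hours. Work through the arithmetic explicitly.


kcal = 11.7 * 89.4 * 1.13
= 1045.98 * 1.13
= 1181.96 kcal

1181.96 kcal


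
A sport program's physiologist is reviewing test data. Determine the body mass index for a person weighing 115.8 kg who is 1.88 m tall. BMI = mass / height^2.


BMI = mass / height^2
= 115.8 / 1.88^2
= 115.8 / 3.5344
= 32.76 kg/m^2

32.76 kg/m^2


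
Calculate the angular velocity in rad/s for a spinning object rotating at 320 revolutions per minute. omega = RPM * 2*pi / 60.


omega = RPM * 2*pi / 60
= 320 * 6.28318531 / 60
= 33.51 rad/s

33.51 rad/s


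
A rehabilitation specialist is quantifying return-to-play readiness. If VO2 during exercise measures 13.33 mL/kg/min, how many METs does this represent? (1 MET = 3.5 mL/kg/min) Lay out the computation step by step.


METs = VO2 / 3.5 = 13.33 / 3.5 = 3.81

3.81 METs


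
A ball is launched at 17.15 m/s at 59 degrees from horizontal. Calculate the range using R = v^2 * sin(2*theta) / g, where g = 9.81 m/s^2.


sin(2 * 59) = sin(118) = 0.882948
v^2 = 17.15^2 = 294.1225
R = 294.1225 * 0.882948 / 9.81
= 26.472 m

26.472 m


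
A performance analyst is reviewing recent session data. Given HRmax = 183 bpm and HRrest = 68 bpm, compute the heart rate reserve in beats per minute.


Heart rate reserve = maximum HR minus resting HR
HRR = 183 - 68 = 115 bpm

115 bpm


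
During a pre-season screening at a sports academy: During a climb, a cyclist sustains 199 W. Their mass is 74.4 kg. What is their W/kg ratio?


Power-to-weight = 199 W / 74.4 kg
= 2.675 W/kg

2.675 W/kg


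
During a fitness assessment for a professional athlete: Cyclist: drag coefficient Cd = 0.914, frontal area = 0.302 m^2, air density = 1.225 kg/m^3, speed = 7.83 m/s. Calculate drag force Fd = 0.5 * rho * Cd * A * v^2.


v^2 = 7.83^2 = 61.3089
Fd = 0.5 * 1.225 * 0.914 * 0.302 * 61.3089
= 10.365 N

10.365 N


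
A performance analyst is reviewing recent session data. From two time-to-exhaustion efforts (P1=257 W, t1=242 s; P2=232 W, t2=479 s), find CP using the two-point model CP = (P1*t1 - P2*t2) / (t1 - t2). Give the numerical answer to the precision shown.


Work in trial 1 = 62194 J
Work in trial 2 = 111128 J
Delta work = -48934 J
Delta time = -237 s
CP = -48934 / -237 = 206.47 W

206.47 W


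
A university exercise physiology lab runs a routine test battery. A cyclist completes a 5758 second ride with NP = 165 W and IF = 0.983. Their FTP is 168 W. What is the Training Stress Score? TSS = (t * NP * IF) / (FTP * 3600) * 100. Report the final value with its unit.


t * NP * IF = 5758 * 165 * 0.983 = 933918.81
FTP * 3600 = 604800
TSS = (933918.81 / 604800) * 100 = 154.42

154.42 TSS


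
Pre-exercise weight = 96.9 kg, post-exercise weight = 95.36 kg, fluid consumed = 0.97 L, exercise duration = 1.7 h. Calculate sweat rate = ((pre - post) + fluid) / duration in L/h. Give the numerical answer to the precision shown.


Weight loss = 96.9 - 95.36 = 1.54 kg (approx L)
Total sweat = 1.54 + 0.97 = 2.51 L
Sweat rate = 2.51 / 1.7 = 1.476 L/h

1.476 L/h


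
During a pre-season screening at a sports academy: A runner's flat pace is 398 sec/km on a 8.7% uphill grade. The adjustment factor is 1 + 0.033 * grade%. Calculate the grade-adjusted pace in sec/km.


Factor = 1 + 0.033 * 8.7 = 1.2871
Adjusted pace = 398 * 1.2871
= 512.27 sec/km

512.27 s/km


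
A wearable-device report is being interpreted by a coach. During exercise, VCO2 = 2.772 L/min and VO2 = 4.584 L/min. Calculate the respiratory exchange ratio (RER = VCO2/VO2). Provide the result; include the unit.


RER = VCO2 / VO2
= 2.772 / 4.584
= 0.6047

0.6047


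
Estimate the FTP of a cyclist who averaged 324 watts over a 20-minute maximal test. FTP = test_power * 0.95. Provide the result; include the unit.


FTP = 324 * 0.95 = 307.8 W

307.8 W


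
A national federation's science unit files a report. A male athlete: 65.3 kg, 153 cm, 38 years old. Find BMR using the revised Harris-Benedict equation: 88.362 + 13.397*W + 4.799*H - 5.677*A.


Intercept = 88.362
Weight contribution = 13.397 * 65.3 = 874.8241
Height contribution = 4.799 * 153 = 734.247
Age contribution = 5.677 * 38 = 215.726
BMR = 88.362 + 874.8241 + 734.247 - 215.726
= 1481.71 kcal/day

1481.71 kcal/day


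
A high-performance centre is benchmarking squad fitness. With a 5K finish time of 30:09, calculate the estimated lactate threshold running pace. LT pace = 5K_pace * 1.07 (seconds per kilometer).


Race duration = 1809 s for 5 km
Average pace = 1809 / 5 = 361.8 s/km
LT pace = 361.8 * 1.07
= 387.13 s/km

387.13 s/km


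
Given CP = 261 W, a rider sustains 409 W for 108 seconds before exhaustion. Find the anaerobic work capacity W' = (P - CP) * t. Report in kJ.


Excess power = 409 - 261 = 148 W
Work above CP = 148 * 108 = 15984 J
W' = 15.984 kJ

15.984 kJ


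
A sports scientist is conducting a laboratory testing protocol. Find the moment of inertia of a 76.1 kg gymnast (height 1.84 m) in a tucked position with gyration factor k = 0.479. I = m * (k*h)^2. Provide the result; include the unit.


Radius of gyration = 0.479 * 1.84 = 0.88136 m
I = 76.1 * 0.88136^2
= 76.1 * 0.776795
= 59.114 kg*m^2

59.114 kg*m^2


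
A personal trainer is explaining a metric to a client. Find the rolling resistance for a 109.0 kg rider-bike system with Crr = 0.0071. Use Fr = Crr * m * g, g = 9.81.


m * g = 109.0 * 9.81 = 1069.29 N
Fr = 0.0071 * 1069.29 = 7.592 N

7.592 N


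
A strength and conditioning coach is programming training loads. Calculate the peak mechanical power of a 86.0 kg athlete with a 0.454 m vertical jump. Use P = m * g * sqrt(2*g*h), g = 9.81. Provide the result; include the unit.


First, sqrt(2gh) = sqrt(2 * 9.81 * 0.454)
= sqrt(8.90748) = 2.98454 m/s
Power = 86.0 * 9.81 * 2.98454 = 2517.94 W

2517.94 W


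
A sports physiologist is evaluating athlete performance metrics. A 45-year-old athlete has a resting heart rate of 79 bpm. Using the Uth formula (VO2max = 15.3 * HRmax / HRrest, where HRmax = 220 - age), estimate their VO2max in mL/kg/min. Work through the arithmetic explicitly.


HRmax = 220 - 45 = 175 bpm
Ratio = HRmax / HRrest = 175 / 79 = 2.2152
VO2max = 15.3 * 2.2152 = 33.89 mL/kg/min

33.89 mL/kg/min


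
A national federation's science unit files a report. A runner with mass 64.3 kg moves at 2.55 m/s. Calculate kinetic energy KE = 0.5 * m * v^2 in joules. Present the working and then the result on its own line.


v^2 = 2.55^2 = 6.5025
KE = 0.5 * 64.3 * 6.5025
= 209.06 J

209.06 J


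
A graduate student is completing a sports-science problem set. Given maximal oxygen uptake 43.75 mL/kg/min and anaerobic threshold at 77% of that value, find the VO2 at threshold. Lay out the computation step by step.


Percentage as decimal = 0.77
VO2 at AT = 43.75 * 0.77 = 33.69 mL/kg/min

33.69 mL/kg/min


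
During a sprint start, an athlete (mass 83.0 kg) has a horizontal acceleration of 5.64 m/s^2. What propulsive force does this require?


Propulsive force = mass * acceleration
= 83.0 kg * 5.64 m/s^2
= 468.12 N

468.12 N


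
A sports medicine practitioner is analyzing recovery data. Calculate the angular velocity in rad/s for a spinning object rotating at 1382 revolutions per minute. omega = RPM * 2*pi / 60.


omega = RPM * 2*pi / 60
= 1382 * 6.28318531 / 60
= 144.723 rad/s

144.723 rad/s


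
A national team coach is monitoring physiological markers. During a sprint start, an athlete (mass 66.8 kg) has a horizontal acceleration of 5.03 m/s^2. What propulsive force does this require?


Propulsive force = mass * acceleration
= 66.8 kg * 5.03 m/s^2
= 336.0 N

336.0 N


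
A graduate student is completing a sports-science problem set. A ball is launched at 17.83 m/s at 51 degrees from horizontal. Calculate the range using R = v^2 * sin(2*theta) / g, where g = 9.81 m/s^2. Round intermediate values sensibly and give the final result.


sin(2 * 51) = sin(102) = 0.978148
v^2 = 17.83^2 = 317.9089
R = 317.9089 * 0.978148 / 9.81
= 31.698 m

31.698 m


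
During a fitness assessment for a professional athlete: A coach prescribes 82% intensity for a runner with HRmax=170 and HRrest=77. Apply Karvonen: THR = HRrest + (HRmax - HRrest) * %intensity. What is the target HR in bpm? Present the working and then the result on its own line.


Heart rate reserve = 170 - 77 = 93
Intensity fraction = 82 / 100 = 0.82
THR = 77 + 93 * 0.82 = 153.26 bpm

153.26 bpm


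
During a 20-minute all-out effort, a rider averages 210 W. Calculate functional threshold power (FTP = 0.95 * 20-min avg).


FTP = 0.95 * 210
= 199.5 W

199.5 W


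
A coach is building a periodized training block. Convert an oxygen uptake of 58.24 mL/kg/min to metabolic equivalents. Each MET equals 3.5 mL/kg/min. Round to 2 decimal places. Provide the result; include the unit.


One MET = 3.5 mL/kg/min
Number of METs = 58.24 / 3.5
= 16.64 METs

16.64 METs


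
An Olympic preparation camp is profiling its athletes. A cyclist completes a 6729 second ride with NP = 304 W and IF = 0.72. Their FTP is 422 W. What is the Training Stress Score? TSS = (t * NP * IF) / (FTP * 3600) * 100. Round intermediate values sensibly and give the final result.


t * NP * IF = 6729 * 304 * 0.72 = 1472843.52
FTP * 3600 = 1519200
TSS = (1472843.52 / 1519200) * 100 = 96.95

96.95 TSS


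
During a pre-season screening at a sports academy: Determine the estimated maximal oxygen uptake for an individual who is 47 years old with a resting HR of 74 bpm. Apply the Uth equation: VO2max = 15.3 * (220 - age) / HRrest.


HRmax = 220 - 47 = 173
VO2max = 15.3 * (173 / 74)
= 15.3 * 2.3378
= 35.77 mL/kg/min

35.77 mL/kg/min


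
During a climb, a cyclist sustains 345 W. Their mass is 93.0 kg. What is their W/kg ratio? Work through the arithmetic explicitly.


Power-to-weight = 345 W / 93.0 kg
= 3.71 W/kg

3.71 W/kg


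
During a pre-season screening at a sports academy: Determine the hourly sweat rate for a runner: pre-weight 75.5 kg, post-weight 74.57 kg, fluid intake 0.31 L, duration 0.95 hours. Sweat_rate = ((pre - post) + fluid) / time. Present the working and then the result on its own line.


Mass lost = 75.5 - 74.57 = 0.93 kg
Add fluid consumed: 0.93 + 0.31 = 1.24 L total sweat
Sweat rate = 1.24 / 0.95 = 1.305 L/h

1.305 L/h


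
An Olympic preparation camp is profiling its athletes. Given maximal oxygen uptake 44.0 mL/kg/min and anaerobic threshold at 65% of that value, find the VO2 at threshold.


Percentage as decimal = 0.65
VO2 at AT = 44.0 * 0.65 = 28.6 mL/kg/min

28.6 mL/kg/min


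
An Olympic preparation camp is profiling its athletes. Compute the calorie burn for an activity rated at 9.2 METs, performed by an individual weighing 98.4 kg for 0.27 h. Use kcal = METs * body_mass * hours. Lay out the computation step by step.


Product of METs and mass = 9.2 * 98.4 = 905.28
Total kcal = 905.28 * 0.27 = 244.43 kcal

244.43 kcal


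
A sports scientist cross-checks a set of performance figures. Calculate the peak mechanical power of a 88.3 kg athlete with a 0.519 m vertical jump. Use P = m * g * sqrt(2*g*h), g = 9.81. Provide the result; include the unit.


First, sqrt(2gh) = sqrt(2 * 9.81 * 0.519)
= sqrt(10.18278) = 3.191047 m/s
Power = 88.3 * 9.81 * 3.191047 = 2764.16 W

2764.16 W


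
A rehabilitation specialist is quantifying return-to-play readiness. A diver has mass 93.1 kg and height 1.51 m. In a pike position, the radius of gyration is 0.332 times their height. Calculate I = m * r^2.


r = 0.332 * 1.51 = 0.50132 m
I = m * r^2 = 93.1 * 0.251322 = 23.398 kg*m^2

23.398 kg*m^2


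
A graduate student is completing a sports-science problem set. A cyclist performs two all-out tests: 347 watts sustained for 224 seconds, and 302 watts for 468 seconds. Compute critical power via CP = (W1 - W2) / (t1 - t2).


W1 = P1 * t1 = 347 * 224 = 77728 J
W2 = P2 * t2 = 302 * 468 = 141336 J
CP = (77728 - 141336) / (224 - 468)
= 260.69 W

260.69 W


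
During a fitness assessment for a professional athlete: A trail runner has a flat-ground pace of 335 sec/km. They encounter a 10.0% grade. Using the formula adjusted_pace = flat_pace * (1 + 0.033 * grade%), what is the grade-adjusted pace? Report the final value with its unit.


Grade factor = 1 + 0.033 * 10.0 = 1.33
Adjusted = 335 * 1.33 = 445.55 sec/km

445.55 s/km


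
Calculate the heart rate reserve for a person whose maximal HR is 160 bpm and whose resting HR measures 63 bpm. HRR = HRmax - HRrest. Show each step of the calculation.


HRmax = 160 bpm
HRrest = 63 bpm
HRR = 160 - 63 = 97 bpm

97 bpm


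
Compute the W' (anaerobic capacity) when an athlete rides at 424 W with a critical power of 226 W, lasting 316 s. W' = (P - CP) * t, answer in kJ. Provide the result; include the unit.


Above-CP power = 198 W
Duration = 316 s
W' = 198 * 316 = 62568 J
Convert: 62568 / 1000 = 62.568 kJ

62.568 kJ


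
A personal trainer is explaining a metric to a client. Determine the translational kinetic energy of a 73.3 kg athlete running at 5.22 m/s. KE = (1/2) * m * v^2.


KE = 0.5 * m * v^2
= 0.5 * 73.3 * 5.22^2
= 0.5 * 73.3 * 27.2484
= 998.65 J

998.65 J


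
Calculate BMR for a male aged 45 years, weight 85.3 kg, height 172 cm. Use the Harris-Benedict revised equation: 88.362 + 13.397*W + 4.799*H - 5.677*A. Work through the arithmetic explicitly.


Substituting values:
W term = 13.397 * 85.3 = 1142.7641
H term = 4.799 * 172 = 825.428
A term = 5.677 * 45 = 255.465
BMR = 1801.09 kcal/day

1801.09 kcal/day


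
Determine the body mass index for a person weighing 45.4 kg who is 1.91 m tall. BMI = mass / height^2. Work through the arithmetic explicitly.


BMI = mass / height^2
= 45.4 / 1.91^2
= 45.4 / 3.6481
= 12.44 kg/m^2

12.44 kg/m^2


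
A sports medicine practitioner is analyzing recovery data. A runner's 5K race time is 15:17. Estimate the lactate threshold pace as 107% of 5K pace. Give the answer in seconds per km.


Total race time = 15*60 + 17 = 917 seconds
5K pace = 917 / 5 = 183.4 sec/km
LT pace = 183.4 * 1.07 = 196.24 sec/km

196.24 s/km


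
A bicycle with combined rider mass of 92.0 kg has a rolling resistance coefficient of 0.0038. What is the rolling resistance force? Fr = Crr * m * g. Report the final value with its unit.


Fr = 0.0038 * 92.0 * 9.81
= 0.3496 * 9.81
= 3.43 N

3.43 N


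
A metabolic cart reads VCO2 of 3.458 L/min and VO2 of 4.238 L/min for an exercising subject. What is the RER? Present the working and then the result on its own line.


RER = VCO2 / VO2 = 3.458 / 4.238 = 0.816

0.816


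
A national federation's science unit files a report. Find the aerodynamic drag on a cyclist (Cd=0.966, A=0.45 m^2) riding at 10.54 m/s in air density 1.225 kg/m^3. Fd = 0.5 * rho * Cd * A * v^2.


Fd = 0.5 * 1.225 * 0.966 * 0.45 * 10.54^2
= 0.5 * 1.225 * 0.966 * 0.45 * 111.0916
= 29.579 N

29.579 N


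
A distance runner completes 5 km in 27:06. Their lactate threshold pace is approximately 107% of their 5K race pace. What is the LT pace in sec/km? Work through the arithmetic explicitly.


Convert to seconds: 27 min 6 s = 1626 s
Pace per km = 1626 / 5 = 325.2 s/km
LT pace = 325.2 * 1.07 = 347.96 s/km

347.96 s/km


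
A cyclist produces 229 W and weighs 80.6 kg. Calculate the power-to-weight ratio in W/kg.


P/W = power / mass
= 229 / 80.6
= 2.841 W/kg

2.841 W/kg


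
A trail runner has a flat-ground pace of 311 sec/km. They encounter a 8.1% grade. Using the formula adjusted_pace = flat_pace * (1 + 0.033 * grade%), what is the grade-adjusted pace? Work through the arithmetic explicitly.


Grade factor = 1 + 0.033 * 8.1 = 1.2673
Adjusted = 311 * 1.2673 = 394.13 sec/km

394.13 s/km


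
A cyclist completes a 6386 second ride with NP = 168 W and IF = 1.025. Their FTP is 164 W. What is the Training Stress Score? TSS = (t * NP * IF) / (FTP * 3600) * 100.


t * NP * IF = 6386 * 168 * 1.025 = 1099669.2
FTP * 3600 = 590400
TSS = (1099669.2 / 590400) * 100 = 186.26

186.26 TSS


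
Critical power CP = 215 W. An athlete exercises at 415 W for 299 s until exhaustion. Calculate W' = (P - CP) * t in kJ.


P - CP = 415 - 215 = 200 W
W' = 200 * 299 = 59800 J
= 59800 / 1000 = 59.8 kJ

59.8 kJ


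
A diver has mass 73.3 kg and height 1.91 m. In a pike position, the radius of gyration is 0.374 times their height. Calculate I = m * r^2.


r = 0.374 * 1.91 = 0.71434 m
I = m * r^2 = 73.3 * 0.510282 = 37.404 kg*m^2

37.404 kg*m^2


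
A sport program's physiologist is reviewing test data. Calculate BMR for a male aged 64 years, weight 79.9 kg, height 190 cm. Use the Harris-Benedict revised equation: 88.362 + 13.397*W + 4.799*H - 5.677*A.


Substituting values:
W term = 13.397 * 79.9 = 1070.4203
H term = 4.799 * 190 = 911.81
A term = 5.677 * 64 = 363.328
BMR = 1707.26 kcal/day

1707.26 kcal/day


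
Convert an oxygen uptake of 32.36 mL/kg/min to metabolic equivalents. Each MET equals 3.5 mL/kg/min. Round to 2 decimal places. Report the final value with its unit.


One MET = 3.5 mL/kg/min
Number of METs = 32.36 / 3.5
= 9.25 METs

9.25 METs


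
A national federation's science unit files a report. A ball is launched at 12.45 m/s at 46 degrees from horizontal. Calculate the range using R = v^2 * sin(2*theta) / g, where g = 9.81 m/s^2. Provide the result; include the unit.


sin(2 * 46) = sin(92) = 0.999391
v^2 = 12.45^2 = 155.0025
R = 155.0025 * 0.999391 / 9.81
= 15.791 m

15.791 m


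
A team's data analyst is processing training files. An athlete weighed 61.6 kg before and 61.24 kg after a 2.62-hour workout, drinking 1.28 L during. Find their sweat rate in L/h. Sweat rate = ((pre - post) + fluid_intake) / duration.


Body mass change = 0.36 kg
Total sweat loss = 0.36 + 1.28 = 1.64 L
Rate = 1.64 / 2.62 = 0.626 L/h

0.626 L/h


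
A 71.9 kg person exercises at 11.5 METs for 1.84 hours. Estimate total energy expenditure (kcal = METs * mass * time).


Energy = METs * mass(kg) * time(h)
= 11.5 * 71.9 * 1.84
= 1521.4 kcal

1521.4 kcal


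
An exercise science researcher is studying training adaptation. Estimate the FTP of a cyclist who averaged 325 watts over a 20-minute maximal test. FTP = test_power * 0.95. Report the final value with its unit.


FTP = 325 * 0.95 = 308.75 W

308.75 W


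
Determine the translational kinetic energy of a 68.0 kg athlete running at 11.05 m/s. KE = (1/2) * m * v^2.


KE = 0.5 * m * v^2
= 0.5 * 68.0 * 11.05^2
= 0.5 * 68.0 * 122.1025
= 4151.49 J

4151.49 J


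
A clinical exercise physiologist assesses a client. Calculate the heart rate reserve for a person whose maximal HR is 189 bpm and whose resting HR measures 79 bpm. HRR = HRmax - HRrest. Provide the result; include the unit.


HRmax = 189 bpm
HRrest = 79 bpm
HRR = 189 - 79 = 110 bpm

110 bpm


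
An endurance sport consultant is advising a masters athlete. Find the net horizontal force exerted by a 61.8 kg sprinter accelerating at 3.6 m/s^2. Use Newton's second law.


Newton's second law: F = m * a
F = 61.8 * 3.6 = 222.48 N

222.48 N


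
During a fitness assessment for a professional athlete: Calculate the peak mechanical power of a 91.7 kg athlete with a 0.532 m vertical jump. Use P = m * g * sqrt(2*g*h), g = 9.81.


First, sqrt(2gh) = sqrt(2 * 9.81 * 0.532)
= sqrt(10.43784) = 3.230765 m/s
Power = 91.7 * 9.81 * 3.230765 = 2906.32 W

2906.32 W


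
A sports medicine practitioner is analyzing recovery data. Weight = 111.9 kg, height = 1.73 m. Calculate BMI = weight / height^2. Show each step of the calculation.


height^2 = 1.73^2 = 2.9929
BMI = 111.9 / 2.9929 = 37.39 kg/m^2

37.39 kg/m^2


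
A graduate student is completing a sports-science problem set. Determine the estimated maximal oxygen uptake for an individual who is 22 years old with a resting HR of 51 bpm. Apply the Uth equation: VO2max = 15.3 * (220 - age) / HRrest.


HRmax = 220 - 22 = 198
VO2max = 15.3 * (198 / 51)
= 15.3 * 3.8824
= 59.4 mL/kg/min

59.4 mL/kg/min


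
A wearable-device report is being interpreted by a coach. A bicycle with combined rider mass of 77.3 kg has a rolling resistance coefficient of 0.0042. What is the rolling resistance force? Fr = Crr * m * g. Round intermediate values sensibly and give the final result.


Fr = 0.0042 * 77.3 * 9.81
= 0.32466 * 9.81
= 3.185 N

3.185 N


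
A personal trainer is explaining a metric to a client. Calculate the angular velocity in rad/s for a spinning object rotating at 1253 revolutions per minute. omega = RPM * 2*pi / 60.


omega = RPM * 2*pi / 60
= 1253 * 6.28318531 / 60
= 131.214 rad/s

131.214 rad/s


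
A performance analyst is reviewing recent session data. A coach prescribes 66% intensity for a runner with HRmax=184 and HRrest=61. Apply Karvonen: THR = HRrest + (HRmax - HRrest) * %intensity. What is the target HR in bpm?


Heart rate reserve = 184 - 61 = 123
Intensity fraction = 66 / 100 = 0.66
THR = 61 + 123 * 0.66 = 142.18 bpm

142.18 bpm


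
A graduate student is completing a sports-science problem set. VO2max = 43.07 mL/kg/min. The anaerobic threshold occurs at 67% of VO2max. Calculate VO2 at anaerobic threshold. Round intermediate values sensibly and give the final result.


AT fraction = 67 / 100 = 0.67
AT VO2 = 43.07 * 0.67
= 28.86 mL/kg/min

28.86 mL/kg/min


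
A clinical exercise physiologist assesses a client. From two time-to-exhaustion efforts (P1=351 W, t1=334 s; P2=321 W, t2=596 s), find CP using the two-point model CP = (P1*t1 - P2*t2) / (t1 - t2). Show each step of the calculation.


Work in trial 1 = 117234 J
Work in trial 2 = 191316 J
Delta work = -74082 J
Delta time = -262 s
CP = -74082 / -262 = 282.76 W

282.76 W


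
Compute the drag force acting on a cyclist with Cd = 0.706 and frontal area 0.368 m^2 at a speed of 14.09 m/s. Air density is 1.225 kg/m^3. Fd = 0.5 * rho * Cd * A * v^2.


Step 1: v^2 = 198.5281
Step 2: Fd = 0.5 * 1.225 * 0.706 * 0.368 * 198.5281
= 31.592 N

31.592 N


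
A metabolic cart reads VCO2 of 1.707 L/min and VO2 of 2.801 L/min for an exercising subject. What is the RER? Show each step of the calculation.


RER = VCO2 / VO2 = 1.707 / 2.801 = 0.6094

0.6094


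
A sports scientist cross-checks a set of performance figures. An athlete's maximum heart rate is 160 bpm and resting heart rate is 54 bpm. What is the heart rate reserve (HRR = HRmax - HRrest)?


HRR = HRmax - HRrest
= 160 - 54
= 106 bpm

106 bpm


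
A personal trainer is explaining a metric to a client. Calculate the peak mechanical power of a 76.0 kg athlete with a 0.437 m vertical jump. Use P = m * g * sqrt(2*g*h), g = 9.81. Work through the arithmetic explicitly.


First, sqrt(2gh) = sqrt(2 * 9.81 * 0.437)
= sqrt(8.57394) = 2.928129 m/s
Power = 76.0 * 9.81 * 2.928129 = 2183.1 W

2183.1 W


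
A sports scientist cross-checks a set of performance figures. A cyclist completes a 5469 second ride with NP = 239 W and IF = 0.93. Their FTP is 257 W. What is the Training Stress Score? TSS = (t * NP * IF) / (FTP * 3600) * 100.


t * NP * IF = 5469 * 239 * 0.93 = 1215594.63
FTP * 3600 = 925200
TSS = (1215594.63 / 925200) * 100 = 131.39

131.39 TSS


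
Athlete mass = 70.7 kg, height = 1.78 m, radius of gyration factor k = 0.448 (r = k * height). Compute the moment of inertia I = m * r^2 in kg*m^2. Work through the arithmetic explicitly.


r = k * height = 0.448 * 1.78 = 0.79744 m
r^2 = 0.79744^2 = 0.635911
I = 70.7 * 0.635911 = 44.959 kg*m^2

44.959 kg*m^2


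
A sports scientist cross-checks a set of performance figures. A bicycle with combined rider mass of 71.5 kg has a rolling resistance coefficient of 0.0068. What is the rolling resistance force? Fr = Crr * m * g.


Fr = 0.0068 * 71.5 * 9.81
= 0.4862 * 9.81
= 4.77 N

4.77 N


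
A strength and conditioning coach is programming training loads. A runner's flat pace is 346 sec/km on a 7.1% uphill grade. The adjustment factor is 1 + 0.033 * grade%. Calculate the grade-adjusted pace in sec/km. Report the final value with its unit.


Factor = 1 + 0.033 * 7.1 = 1.2343
Adjusted pace = 346 * 1.2343
= 427.07 sec/km

427.07 s/km
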